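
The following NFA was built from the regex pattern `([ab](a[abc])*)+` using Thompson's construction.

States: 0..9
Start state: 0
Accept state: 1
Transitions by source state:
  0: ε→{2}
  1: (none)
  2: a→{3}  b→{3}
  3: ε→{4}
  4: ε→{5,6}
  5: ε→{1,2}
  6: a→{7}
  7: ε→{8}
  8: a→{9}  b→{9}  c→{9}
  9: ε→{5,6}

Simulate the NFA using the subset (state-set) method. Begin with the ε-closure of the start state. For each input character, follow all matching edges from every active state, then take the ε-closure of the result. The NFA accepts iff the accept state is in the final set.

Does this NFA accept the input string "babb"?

initial (ε-close {0}): {0,2}
'b' @ 1: {1,2,3,4,5,6}  [accepting]
'a' @ 2: {1,2,3,4,5,6,7,8}  [accepting]
'b' @ 3: {1,2,3,4,5,6,9}  [accepting]
'b' @ 4: {1,2,3,4,5,6}  [accepting]
after full input: {1,2,3,4,5,6}  (accept=1 in)

Answer: ACCEPT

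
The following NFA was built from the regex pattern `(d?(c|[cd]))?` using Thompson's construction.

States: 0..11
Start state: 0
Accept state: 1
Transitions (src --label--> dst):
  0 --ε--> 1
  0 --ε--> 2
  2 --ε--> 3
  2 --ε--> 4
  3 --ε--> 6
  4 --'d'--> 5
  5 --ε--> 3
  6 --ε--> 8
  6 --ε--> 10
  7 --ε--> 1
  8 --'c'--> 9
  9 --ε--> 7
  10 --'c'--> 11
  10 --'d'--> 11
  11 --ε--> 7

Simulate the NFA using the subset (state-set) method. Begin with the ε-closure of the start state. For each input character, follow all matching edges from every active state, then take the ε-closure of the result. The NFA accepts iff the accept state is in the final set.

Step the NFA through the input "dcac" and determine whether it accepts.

Answer: REJECT

Trace:
initial (ε-close {0}): {0,1,2,3,4,6,8,10}
'd' @ 1: {1,3,5,6,7,8,10,11}  (accept∈set)
'c' @ 2: {1,7,9,11}  (accept∈set)
'a' @ 3: {}  — no active states
rest 'c' ignored (set empty)
end set {} — state 1 not in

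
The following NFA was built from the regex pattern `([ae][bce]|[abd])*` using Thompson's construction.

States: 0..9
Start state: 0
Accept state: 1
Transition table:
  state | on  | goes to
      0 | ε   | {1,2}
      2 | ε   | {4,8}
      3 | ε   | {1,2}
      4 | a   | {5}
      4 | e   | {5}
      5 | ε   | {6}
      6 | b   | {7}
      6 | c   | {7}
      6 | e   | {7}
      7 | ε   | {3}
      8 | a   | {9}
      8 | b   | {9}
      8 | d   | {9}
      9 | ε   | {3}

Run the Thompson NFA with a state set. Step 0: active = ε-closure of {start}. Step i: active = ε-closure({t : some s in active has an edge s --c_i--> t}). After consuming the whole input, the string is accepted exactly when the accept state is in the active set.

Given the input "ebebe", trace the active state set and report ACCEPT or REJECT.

start: ε-closure({0}) = {0,1,2,4,8}
'e' @ 1: {5,6}
'b' @ 2: {1,2,3,4,7,8}  ✓accept
'e' @ 3: {5,6}
'b' @ 4: {1,2,3,4,7,8}  ✓accept
'e' @ 5: {5,6}
after full input: {5,6}  (accept=1 not in)

Answer: REJECT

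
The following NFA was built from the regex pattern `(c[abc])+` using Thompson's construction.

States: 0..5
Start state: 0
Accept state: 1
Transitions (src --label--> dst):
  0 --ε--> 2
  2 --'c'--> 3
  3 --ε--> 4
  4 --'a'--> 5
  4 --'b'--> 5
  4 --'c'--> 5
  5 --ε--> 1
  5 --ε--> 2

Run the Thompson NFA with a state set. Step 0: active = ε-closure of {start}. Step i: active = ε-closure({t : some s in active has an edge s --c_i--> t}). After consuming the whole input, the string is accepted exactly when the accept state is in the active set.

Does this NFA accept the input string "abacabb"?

Answer: REJECT

Steps:
S₀ = ε-closure({0}) = {0,2}
'a' @ 1: {}  — no active states
rest 'bacabb' ignored (set empty)
final: {}; accept 1 not in set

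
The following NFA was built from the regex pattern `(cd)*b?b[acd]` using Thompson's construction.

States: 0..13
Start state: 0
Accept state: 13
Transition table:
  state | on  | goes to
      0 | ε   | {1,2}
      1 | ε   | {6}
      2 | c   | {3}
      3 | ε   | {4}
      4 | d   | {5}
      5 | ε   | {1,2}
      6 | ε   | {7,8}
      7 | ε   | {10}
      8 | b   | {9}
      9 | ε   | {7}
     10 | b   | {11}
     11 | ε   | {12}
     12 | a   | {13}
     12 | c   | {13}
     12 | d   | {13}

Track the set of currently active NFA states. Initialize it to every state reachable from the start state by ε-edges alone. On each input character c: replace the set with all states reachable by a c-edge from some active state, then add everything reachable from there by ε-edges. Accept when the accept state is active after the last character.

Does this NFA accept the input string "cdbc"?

start: ε-closure({0}) = {0,1,2,6,7,8,10}
'c' @ 1: {3,4}
'd' @ 2: {1,2,5,6,7,8,10}
'b' @ 3: {7,9,10,11,12}
'c' @ 4: {13}  (accept∈set)
end set {13} — state 13 in

Answer: ACCEPT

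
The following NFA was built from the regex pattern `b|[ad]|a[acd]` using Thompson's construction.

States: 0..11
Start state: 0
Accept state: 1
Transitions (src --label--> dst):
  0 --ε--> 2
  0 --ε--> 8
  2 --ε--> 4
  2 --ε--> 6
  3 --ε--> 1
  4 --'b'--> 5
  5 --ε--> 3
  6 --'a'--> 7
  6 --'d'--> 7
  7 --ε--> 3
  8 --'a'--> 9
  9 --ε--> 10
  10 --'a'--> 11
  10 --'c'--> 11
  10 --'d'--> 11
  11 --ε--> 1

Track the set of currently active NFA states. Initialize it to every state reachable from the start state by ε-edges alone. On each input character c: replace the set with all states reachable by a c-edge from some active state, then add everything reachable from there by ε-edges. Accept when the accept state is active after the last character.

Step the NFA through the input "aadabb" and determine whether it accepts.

Answer: REJECT

Derivation:
start: ε-closure({0}) = {0,2,4,6,8}
'a' @ 1: {1,3,7,9,10}  [accepting]
'a' @ 2: {1,11}  [accepting]
'd' @ 3: {}  — dead — no transitions
rest 'abb' ignored (set empty)
after full input: {}  (accept=1 not in)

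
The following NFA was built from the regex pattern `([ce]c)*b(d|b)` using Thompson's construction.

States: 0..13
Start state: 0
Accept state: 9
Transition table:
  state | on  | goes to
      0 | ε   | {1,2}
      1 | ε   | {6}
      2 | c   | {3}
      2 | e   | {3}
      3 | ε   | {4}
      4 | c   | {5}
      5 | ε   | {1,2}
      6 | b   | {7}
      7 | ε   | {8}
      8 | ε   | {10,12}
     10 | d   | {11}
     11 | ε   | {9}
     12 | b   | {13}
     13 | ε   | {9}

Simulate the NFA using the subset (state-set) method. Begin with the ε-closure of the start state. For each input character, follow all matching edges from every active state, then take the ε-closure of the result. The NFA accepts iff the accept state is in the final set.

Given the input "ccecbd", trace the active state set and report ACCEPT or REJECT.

initial (ε-close {0}): {0,1,2,6}
'c' @ 1: {3,4}
'c' @ 2: {1,2,5,6}
'e' @ 3: {3,4}
'c' @ 4: {1,2,5,6}
'b' @ 5: {7,8,10,12}
'd' @ 6: {9,11}  [accepting]
after full input: {9,11}  (accept=9 in)

Answer: ACCEPT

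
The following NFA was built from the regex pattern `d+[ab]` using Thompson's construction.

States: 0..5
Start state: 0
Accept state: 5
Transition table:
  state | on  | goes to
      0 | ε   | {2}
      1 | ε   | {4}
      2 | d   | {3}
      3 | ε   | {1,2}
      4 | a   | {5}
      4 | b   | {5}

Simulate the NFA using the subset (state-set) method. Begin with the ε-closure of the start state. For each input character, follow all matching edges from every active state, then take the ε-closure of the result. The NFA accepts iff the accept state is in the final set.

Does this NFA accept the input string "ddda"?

Answer: ACCEPT

Steps:
S₀ = ε-closure({0}) = {0,2}
'd' @ 1: {1,2,3,4}
'd' @ 2: {1,2,3,4}
'd' @ 3: {1,2,3,4}
'a' @ 4: {5}  ✓accept
after full input: {5}  (accept=5 in)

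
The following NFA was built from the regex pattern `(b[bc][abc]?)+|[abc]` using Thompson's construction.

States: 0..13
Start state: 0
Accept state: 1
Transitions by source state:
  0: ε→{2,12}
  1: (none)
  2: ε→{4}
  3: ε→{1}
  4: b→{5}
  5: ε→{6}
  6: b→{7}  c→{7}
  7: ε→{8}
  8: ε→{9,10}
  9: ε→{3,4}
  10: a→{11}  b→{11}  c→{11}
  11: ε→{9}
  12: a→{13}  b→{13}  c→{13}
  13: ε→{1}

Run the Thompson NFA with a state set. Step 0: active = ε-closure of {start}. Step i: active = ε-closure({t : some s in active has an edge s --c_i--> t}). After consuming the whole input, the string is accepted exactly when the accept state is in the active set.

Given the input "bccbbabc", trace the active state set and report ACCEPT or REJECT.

Answer: ACCEPT

Steps:
initial (ε-close {0}): {0,2,4,12}
'b' @ 1: {1,5,6,13}  (accept∈set)
'c' @ 2: {1,3,4,7,8,9,10}  (accept∈set)
'c' @ 3: {1,3,4,9,11}  (accept∈set)
'b' @ 4: {5,6}
'b' @ 5: {1,3,4,7,8,9,10}  (accept∈set)
'a' @ 6: {1,3,4,9,11}  (accept∈set)
'b' @ 7: {5,6}
'c' @ 8: {1,3,4,7,8,9,10}  (accept∈set)
end set {1,3,4,7,8,9,10} — state 1 in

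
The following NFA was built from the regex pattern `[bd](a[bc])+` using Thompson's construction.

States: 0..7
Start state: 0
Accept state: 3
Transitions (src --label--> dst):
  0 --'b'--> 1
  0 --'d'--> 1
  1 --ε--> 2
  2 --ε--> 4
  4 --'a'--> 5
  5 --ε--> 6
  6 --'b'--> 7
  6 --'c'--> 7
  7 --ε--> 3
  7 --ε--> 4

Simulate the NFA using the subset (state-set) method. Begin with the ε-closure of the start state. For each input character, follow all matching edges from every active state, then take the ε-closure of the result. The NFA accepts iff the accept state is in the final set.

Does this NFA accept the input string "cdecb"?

Answer: REJECT

Derivation:
start: ε-closure({0}) = {0}
'c' @ 1: {}  — no active states
rest 'decb' ignored (set empty)
final: {}; accept 3 not in set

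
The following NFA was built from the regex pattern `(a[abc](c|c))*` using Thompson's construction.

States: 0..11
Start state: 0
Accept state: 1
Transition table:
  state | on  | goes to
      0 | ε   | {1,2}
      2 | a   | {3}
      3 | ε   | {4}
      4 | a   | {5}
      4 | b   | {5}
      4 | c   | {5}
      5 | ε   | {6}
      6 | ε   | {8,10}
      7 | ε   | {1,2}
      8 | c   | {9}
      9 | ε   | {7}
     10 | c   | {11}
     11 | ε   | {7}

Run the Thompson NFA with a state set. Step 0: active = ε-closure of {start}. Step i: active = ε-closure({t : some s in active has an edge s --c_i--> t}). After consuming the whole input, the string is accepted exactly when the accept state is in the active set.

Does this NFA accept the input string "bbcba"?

start: ε-closure({0}) = {0,1,2}
'b' @ 1: {}  — state set empty
rest 'bcba' ignored (set empty)
final: {}; accept 1 not in set

Answer: REJECT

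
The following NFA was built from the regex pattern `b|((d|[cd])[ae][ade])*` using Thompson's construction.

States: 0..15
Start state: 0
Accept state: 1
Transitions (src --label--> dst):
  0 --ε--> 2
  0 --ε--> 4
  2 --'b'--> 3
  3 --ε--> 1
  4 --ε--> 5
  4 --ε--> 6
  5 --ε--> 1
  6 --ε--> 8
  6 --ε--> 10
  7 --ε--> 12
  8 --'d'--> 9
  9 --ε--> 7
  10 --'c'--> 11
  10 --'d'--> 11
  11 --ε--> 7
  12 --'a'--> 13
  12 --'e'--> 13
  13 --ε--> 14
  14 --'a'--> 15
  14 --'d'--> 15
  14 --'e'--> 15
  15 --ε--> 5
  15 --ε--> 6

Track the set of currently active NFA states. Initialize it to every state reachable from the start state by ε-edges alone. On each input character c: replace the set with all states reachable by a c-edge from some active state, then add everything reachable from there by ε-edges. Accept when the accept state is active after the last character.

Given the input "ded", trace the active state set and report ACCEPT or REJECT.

Answer: ACCEPT

Trace:
start: ε-closure({0}) = {0,1,2,4,5,6,8,10}
'd' @ 1: {7,9,11,12}
'e' @ 2: {13,14}
'd' @ 3: {1,5,6,8,10,15}  [accepting]
end set {1,5,6,8,10,15} — state 1 in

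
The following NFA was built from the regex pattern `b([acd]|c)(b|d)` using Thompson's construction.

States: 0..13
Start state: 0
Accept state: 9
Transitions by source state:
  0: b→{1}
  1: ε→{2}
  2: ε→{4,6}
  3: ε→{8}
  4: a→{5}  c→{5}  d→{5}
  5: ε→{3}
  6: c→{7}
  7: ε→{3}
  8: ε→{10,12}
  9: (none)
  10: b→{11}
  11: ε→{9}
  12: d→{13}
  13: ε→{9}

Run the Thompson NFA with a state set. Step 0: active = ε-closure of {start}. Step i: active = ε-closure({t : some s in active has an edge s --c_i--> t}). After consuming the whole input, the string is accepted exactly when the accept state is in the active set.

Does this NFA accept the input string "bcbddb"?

Answer: REJECT

Trace:
start: ε-closure({0}) = {0}
'b' @ 1: {1,2,4,6}
'c' @ 2: {3,5,7,8,10,12}
'b' @ 3: {9,11}  [accepting]
'd' @ 4: {}  — state set empty
rest 'db' ignored (set empty)
end set {} — state 9 not in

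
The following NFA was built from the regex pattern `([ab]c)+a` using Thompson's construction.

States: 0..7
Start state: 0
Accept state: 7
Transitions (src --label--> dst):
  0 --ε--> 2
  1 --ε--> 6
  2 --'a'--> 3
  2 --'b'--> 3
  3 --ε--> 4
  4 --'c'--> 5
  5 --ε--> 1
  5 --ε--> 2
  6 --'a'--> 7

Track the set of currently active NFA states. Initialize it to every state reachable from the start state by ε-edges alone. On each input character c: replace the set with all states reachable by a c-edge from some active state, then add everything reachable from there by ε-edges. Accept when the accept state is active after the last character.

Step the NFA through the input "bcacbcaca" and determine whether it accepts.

S₀ = ε-closure({0}) = {0,2}
'b' @ 1: {3,4}
'c' @ 2: {1,2,5,6}
'a' @ 3: {3,4,7}  [accepting]
'c' @ 4: {1,2,5,6}
'b' @ 5: {3,4}
'c' @ 6: {1,2,5,6}
'a' @ 7: {3,4,7}  [accepting]
'c' @ 8: {1,2,5,6}
'a' @ 9: {3,4,7}  [accepting]
end set {3,4,7} — state 7 in

Answer: ACCEPT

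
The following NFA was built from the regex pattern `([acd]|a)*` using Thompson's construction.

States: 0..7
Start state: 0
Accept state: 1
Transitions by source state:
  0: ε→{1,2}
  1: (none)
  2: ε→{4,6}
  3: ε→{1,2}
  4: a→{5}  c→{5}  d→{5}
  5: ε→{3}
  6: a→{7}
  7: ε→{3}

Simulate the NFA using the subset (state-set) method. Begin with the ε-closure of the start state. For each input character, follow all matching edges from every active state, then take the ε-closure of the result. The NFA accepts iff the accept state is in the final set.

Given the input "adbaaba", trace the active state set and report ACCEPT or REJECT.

start: ε-closure({0}) = {0,1,2,4,6}
'a' @ 1: {1,2,3,4,5,6,7}  ✓accept
'd' @ 2: {1,2,3,4,5,6}  ✓accept
'b' @ 3: {}  — no active states
rest 'aaba' ignored (set empty)
final: {}; accept 1 not in set

Answer: REJECT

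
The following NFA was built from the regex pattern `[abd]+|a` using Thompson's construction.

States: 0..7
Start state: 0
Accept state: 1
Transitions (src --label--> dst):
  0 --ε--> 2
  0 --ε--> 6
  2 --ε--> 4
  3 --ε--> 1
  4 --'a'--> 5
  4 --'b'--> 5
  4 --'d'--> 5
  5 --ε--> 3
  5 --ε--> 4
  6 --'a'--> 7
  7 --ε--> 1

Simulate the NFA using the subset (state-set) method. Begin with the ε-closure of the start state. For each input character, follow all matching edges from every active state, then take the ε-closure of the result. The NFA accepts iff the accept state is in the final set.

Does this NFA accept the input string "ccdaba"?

initial (ε-close {0}): {0,2,4,6}
'c' @ 1: {}  — dead — no transitions
rest 'cdaba' ignored (set empty)
final: {}; accept 1 not in set

Answer: REJECT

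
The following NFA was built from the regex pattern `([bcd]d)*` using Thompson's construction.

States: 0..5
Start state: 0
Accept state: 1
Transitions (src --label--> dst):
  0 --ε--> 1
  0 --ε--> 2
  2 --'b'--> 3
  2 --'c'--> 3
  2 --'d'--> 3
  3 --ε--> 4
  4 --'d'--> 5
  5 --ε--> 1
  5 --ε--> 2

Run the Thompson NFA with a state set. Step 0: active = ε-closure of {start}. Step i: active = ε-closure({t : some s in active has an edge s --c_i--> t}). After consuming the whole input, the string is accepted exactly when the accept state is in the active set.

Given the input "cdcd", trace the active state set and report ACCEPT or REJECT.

S₀ = ε-closure({0}) = {0,1,2}
'c' @ 1: {3,4}
'd' @ 2: {1,2,5}  (accept∈set)
'c' @ 3: {3,4}
'd' @ 4: {1,2,5}  (accept∈set)
after full input: {1,2,5}  (accept=1 in)

Answer: ACCEPT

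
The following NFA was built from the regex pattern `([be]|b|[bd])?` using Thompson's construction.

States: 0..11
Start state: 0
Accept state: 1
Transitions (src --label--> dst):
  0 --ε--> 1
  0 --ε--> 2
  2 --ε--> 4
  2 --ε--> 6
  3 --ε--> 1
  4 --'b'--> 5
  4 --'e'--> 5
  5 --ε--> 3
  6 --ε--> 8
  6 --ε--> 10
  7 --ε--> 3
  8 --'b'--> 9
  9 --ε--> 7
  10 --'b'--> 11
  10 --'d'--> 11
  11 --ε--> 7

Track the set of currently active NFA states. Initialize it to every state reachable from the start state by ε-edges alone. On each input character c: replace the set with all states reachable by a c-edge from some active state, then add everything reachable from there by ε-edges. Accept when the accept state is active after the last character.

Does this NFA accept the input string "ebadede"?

Answer: REJECT

Steps:
start: ε-closure({0}) = {0,1,2,4,6,8,10}
'e' @ 1: {1,3,5}  (accept∈set)
'b' @ 2: {}  — state set empty
rest 'adede' ignored (set empty)
end set {} — state 1 not in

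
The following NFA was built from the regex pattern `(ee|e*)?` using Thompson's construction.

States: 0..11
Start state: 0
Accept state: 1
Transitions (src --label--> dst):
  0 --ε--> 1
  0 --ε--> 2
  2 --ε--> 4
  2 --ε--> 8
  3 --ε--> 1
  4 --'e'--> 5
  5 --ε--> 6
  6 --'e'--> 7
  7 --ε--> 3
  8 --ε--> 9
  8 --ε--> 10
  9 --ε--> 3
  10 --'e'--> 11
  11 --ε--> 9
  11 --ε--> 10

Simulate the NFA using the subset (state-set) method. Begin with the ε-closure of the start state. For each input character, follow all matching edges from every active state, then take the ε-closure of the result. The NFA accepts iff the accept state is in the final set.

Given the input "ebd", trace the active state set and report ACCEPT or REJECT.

Answer: REJECT

Steps:
S₀ = ε-closure({0}) = {0,1,2,3,4,8,9,10}
'e' @ 1: {1,3,5,6,9,10,11}  (accept∈set)
'b' @ 2: {}  — dead — no transitions
rest 'd' ignored (set empty)
end set {} — state 1 not in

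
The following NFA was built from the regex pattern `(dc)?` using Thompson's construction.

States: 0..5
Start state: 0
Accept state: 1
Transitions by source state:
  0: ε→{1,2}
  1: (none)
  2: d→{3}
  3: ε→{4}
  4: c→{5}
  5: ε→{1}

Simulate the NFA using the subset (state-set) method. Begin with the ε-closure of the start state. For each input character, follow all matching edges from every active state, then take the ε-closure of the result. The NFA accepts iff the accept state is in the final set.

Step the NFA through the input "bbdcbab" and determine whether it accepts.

Answer: REJECT

Trace:
start: ε-closure({0}) = {0,1,2}
'b' @ 1: {}  — state set empty
rest 'bdcbab' ignored (set empty)
end set {} — state 1 not in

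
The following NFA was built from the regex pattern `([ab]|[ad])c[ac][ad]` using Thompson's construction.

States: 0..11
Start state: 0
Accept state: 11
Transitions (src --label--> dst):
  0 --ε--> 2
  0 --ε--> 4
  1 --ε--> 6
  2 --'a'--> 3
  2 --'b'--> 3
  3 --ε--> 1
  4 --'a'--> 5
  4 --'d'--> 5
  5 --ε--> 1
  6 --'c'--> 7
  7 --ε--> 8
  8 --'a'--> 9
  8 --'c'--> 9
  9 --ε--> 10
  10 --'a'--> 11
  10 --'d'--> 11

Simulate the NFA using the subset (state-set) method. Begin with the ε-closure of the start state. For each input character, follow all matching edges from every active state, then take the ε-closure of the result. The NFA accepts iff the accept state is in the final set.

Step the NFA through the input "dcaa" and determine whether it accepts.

Answer: ACCEPT

Trace:
S₀ = ε-closure({0}) = {0,2,4}
'd' @ 1: {1,5,6}
'c' @ 2: {7,8}
'a' @ 3: {9,10}
'a' @ 4: {11}  [accepting]
after full input: {11}  (accept=11 in)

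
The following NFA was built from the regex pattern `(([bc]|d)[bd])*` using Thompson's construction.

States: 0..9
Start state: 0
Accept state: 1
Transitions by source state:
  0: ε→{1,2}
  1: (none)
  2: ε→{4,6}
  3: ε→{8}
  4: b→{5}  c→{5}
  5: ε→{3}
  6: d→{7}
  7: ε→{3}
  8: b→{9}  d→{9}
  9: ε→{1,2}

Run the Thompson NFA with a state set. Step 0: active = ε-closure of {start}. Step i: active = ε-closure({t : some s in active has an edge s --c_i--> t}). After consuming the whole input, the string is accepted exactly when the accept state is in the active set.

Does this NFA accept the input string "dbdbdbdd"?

S₀ = ε-closure({0}) = {0,1,2,4,6}
'd' @ 1: {3,7,8}
'b' @ 2: {1,2,4,6,9}  ✓accept
'd' @ 3: {3,7,8}
'b' @ 4: {1,2,4,6,9}  ✓accept
'd' @ 5: {3,7,8}
'b' @ 6: {1,2,4,6,9}  ✓accept
'd' @ 7: {3,7,8}
'd' @ 8: {1,2,4,6,9}  ✓accept
end set {1,2,4,6,9} — state 1 in

Answer: ACCEPT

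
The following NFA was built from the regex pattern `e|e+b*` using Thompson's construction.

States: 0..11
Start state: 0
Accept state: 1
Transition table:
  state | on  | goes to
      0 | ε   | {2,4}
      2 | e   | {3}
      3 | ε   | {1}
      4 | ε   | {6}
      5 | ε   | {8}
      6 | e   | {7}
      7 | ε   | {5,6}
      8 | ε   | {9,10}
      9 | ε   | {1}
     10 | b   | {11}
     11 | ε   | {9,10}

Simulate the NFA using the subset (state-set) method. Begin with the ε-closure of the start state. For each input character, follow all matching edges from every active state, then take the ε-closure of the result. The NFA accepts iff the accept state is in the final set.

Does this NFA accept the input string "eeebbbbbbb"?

S₀ = ε-closure({0}) = {0,2,4,6}
'e' @ 1: {1,3,5,6,7,8,9,10}  ✓accept
'e' @ 2: {1,5,6,7,8,9,10}  ✓accept
'e' @ 3: {1,5,6,7,8,9,10}  ✓accept
'b' @ 4: {1,9,10,11}  ✓accept
'b' @ 5: {1,9,10,11}  ✓accept
'b' @ 6: {1,9,10,11}  ✓accept
'b' @ 7: {1,9,10,11}  ✓accept
'b' @ 8: {1,9,10,11}  ✓accept
'b' @ 9: {1,9,10,11}  ✓accept
'b' @ 10: {1,9,10,11}  ✓accept
end set {1,9,10,11} — state 1 in

Answer: ACCEPT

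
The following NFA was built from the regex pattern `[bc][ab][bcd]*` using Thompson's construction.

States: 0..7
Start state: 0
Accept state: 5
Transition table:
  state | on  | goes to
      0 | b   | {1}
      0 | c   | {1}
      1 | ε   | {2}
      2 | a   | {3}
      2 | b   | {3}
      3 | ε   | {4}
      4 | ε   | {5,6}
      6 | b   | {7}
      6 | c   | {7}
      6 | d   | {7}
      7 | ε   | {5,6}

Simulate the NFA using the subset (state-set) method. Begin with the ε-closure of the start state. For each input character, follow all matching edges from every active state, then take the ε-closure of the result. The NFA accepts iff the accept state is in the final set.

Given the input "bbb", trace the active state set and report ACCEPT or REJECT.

start: ε-closure({0}) = {0}
'b' @ 1: {1,2}
'b' @ 2: {3,4,5,6}  [accepting]
'b' @ 3: {5,6,7}  [accepting]
after full input: {5,6,7}  (accept=5 in)

Answer: ACCEPT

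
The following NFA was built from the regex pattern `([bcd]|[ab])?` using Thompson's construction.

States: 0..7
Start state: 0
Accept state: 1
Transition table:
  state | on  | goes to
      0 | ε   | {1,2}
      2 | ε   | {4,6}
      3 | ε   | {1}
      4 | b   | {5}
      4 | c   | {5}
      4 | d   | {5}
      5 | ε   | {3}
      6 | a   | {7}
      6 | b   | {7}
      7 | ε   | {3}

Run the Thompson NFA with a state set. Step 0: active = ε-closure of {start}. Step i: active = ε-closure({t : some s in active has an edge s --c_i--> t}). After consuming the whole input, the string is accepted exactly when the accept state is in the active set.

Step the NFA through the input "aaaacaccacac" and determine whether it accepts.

Answer: REJECT

Trace:
initial (ε-close {0}): {0,1,2,4,6}
'a' @ 1: {1,3,7}  [accepting]
'a' @ 2: {}  — dead — no transitions
rest 'aacaccacac' ignored (set empty)
after full input: {}  (accept=1 not in)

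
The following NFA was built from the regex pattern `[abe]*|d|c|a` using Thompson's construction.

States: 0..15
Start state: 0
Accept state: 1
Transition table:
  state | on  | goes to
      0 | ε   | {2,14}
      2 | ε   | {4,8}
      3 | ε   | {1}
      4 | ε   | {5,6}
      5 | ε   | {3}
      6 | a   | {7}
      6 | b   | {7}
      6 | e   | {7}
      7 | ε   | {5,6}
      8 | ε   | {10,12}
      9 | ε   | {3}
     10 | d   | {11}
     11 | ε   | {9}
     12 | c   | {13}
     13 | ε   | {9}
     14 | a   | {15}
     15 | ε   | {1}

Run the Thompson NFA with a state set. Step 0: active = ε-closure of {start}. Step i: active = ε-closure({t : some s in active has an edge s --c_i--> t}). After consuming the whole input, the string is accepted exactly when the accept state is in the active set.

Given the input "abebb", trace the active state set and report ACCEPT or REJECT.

Answer: ACCEPT

Derivation:
start: ε-closure({0}) = {0,1,2,3,4,5,6,8,10,12,14}
'a' @ 1: {1,3,5,6,7,15}  [accepting]
'b' @ 2: {1,3,5,6,7}  [accepting]
'e' @ 3: {1,3,5,6,7}  [accepting]
'b' @ 4: {1,3,5,6,7}  [accepting]
'b' @ 5: {1,3,5,6,7}  [accepting]
end set {1,3,5,6,7} — state 1 in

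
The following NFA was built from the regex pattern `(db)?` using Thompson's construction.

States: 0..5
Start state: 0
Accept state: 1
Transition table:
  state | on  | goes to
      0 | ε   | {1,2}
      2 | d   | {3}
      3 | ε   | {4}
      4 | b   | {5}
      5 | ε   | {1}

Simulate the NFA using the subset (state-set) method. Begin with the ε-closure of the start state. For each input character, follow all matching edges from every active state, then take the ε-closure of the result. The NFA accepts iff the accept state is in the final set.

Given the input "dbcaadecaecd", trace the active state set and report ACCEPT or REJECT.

initial (ε-close {0}): {0,1,2}
'd' @ 1: {3,4}
'b' @ 2: {1,5}  ✓accept
'c' @ 3: {}  — no active states
rest 'aadecaecd' ignored (set empty)
end set {} — state 1 not in

Answer: REJECT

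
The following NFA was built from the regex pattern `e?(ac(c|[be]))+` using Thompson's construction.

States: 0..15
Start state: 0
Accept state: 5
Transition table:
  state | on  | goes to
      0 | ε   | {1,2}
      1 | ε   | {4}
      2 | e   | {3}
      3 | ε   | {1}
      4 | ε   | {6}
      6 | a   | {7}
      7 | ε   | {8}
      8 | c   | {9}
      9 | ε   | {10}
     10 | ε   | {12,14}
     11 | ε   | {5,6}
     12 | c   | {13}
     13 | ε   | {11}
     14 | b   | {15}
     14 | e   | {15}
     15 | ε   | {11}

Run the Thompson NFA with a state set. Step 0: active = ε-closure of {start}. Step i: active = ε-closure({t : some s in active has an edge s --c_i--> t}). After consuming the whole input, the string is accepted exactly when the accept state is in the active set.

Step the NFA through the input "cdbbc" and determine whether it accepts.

start: ε-closure({0}) = {0,1,2,4,6}
'c' @ 1: {}  — dead — no transitions
rest 'dbbc' ignored (set empty)
after full input: {}  (accept=5 not in)

Answer: REJECT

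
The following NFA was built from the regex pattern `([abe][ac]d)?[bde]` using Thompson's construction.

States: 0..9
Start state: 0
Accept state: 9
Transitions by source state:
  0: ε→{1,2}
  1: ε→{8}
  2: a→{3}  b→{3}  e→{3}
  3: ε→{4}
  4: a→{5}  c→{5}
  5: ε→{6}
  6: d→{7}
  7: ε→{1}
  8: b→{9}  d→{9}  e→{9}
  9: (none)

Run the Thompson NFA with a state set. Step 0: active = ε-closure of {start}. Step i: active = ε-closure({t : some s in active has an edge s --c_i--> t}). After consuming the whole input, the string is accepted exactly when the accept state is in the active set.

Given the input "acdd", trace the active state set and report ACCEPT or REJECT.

start: ε-closure({0}) = {0,1,2,8}
'a' @ 1: {3,4}
'c' @ 2: {5,6}
'd' @ 3: {1,7,8}
'd' @ 4: {9}  [accepting]
after full input: {9}  (accept=9 in)

Answer: ACCEPT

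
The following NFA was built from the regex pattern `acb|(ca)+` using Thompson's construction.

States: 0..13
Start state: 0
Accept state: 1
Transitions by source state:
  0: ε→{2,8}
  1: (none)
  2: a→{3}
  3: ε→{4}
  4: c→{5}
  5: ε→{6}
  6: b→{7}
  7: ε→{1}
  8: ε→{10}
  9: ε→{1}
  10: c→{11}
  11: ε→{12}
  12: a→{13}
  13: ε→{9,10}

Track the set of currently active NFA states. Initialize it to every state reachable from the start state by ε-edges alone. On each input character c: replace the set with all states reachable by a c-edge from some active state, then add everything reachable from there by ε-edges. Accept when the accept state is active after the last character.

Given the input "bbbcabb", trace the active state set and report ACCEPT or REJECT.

initial (ε-close {0}): {0,2,8,10}
'b' @ 1: {}  — dead — no transitions
rest 'bbcabb' ignored (set empty)
after full input: {}  (accept=1 not in)

Answer: REJECT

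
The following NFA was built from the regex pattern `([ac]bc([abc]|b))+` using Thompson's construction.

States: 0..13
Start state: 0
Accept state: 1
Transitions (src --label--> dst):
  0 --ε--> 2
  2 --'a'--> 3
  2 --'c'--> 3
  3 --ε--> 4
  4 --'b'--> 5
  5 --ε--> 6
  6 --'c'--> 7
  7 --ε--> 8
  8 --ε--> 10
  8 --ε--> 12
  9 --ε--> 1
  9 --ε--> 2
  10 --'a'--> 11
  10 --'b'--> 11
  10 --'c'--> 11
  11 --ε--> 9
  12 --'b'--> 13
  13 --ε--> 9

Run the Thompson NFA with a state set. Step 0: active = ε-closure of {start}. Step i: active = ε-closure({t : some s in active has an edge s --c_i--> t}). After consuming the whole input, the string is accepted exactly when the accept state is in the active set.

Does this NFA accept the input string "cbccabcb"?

Answer: ACCEPT

Derivation:
start: ε-closure({0}) = {0,2}
'c' @ 1: {3,4}
'b' @ 2: {5,6}
'c' @ 3: {7,8,10,12}
'c' @ 4: {1,2,9,11}  (accept∈set)
'a' @ 5: {3,4}
'b' @ 6: {5,6}
'c' @ 7: {7,8,10,12}
'b' @ 8: {1,2,9,11,13}  (accept∈set)
final: {1,2,9,11,13}; accept 1 in set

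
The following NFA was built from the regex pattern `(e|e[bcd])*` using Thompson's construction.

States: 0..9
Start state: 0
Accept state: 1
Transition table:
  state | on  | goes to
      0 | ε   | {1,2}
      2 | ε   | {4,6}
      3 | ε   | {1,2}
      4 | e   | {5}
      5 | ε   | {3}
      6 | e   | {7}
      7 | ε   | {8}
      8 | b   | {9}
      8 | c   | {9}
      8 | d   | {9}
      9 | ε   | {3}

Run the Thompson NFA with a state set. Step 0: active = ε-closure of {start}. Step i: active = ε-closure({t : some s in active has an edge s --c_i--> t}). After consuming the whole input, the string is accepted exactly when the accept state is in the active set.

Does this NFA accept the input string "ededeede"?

S₀ = ε-closure({0}) = {0,1,2,4,6}
'e' @ 1: {1,2,3,4,5,6,7,8}  (accept∈set)
'd' @ 2: {1,2,3,4,6,9}  (accept∈set)
'e' @ 3: {1,2,3,4,5,6,7,8}  (accept∈set)
'd' @ 4: {1,2,3,4,6,9}  (accept∈set)
'e' @ 5: {1,2,3,4,5,6,7,8}  (accept∈set)
'e' @ 6: {1,2,3,4,5,6,7,8}  (accept∈set)
'd' @ 7: {1,2,3,4,6,9}  (accept∈set)
'e' @ 8: {1,2,3,4,5,6,7,8}  (accept∈set)
final: {1,2,3,4,5,6,7,8}; accept 1 in set

Answer: ACCEPT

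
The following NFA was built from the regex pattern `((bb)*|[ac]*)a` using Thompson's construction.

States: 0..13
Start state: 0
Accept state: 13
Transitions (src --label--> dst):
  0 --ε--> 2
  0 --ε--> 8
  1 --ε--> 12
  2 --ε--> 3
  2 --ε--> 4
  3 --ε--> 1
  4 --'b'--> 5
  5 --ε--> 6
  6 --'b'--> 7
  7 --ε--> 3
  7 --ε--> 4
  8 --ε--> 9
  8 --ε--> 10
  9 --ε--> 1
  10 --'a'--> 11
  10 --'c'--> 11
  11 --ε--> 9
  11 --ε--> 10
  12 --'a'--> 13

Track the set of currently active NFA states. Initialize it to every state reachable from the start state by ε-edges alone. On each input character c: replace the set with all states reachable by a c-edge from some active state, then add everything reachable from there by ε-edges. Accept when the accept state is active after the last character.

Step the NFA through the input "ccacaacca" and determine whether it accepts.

Answer: ACCEPT

Derivation:
initial (ε-close {0}): {0,1,2,3,4,8,9,10,12}
'c' @ 1: {1,9,10,11,12}
'c' @ 2: {1,9,10,11,12}
'a' @ 3: {1,9,10,11,12,13}  (accept∈set)
'c' @ 4: {1,9,10,11,12}
'a' @ 5: {1,9,10,11,12,13}  (accept∈set)
'a' @ 6: {1,9,10,11,12,13}  (accept∈set)
'c' @ 7: {1,9,10,11,12}
'c' @ 8: {1,9,10,11,12}
'a' @ 9: {1,9,10,11,12,13}  (accept∈set)
after full input: {1,9,10,11,12,13}  (accept=13 in)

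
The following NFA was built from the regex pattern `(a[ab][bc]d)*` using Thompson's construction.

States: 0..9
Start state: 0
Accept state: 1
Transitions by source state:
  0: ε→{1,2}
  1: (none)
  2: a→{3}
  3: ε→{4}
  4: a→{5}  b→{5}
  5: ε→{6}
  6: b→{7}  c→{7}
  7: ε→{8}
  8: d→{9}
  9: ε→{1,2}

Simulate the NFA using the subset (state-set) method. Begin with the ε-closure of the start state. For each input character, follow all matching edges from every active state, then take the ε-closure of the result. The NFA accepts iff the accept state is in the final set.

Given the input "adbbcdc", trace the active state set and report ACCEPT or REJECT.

initial (ε-close {0}): {0,1,2}
'a' @ 1: {3,4}
'd' @ 2: {}  — dead — no transitions
rest 'bbcdc' ignored (set empty)
final: {}; accept 1 not in set

Answer: REJECT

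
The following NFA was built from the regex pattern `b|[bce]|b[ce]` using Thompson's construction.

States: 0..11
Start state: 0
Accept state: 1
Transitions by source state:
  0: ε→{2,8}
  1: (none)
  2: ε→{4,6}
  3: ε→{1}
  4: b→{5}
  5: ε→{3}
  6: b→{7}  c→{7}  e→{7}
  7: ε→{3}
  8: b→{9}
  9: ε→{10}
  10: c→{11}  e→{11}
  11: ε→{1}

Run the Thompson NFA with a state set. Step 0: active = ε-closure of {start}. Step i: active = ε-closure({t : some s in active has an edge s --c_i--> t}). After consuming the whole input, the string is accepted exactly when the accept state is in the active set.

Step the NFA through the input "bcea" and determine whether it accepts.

S₀ = ε-closure({0}) = {0,2,4,6,8}
'b' @ 1: {1,3,5,7,9,10}  (accept∈set)
'c' @ 2: {1,11}  (accept∈set)
'e' @ 3: {}  — no active states
rest 'a' ignored (set empty)
end set {} — state 1 not in

Answer: REJECT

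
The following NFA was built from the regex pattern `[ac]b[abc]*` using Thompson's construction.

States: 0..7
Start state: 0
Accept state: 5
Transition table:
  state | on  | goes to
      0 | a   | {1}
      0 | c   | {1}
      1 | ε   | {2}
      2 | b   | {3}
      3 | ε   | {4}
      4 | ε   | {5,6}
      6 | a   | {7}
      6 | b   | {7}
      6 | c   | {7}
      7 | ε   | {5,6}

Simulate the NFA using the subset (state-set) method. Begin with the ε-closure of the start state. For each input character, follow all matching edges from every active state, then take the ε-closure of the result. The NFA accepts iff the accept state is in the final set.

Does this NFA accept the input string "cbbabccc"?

Answer: ACCEPT

Trace:
S₀ = ε-closure({0}) = {0}
'c' @ 1: {1,2}
'b' @ 2: {3,4,5,6}  (accept∈set)
'b' @ 3: {5,6,7}  (accept∈set)
'a' @ 4: {5,6,7}  (accept∈set)
'b' @ 5: {5,6,7}  (accept∈set)
'c' @ 6: {5,6,7}  (accept∈set)
'c' @ 7: {5,6,7}  (accept∈set)
'c' @ 8: {5,6,7}  (accept∈set)
final: {5,6,7}; accept 5 in set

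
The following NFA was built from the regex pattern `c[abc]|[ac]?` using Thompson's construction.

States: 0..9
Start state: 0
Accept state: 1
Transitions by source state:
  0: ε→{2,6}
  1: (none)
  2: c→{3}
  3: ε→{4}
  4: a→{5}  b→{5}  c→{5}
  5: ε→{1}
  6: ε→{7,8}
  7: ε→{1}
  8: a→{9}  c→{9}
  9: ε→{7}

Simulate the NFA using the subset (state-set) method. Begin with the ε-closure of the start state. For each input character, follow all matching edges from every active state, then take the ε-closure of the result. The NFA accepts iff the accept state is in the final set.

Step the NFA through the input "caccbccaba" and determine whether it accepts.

Answer: REJECT

Steps:
S₀ = ε-closure({0}) = {0,1,2,6,7,8}
'c' @ 1: {1,3,4,7,9}  [accepting]
'a' @ 2: {1,5}  [accepting]
'c' @ 3: {}  — state set empty
rest 'cbccaba' ignored (set empty)
end set {} — state 1 not in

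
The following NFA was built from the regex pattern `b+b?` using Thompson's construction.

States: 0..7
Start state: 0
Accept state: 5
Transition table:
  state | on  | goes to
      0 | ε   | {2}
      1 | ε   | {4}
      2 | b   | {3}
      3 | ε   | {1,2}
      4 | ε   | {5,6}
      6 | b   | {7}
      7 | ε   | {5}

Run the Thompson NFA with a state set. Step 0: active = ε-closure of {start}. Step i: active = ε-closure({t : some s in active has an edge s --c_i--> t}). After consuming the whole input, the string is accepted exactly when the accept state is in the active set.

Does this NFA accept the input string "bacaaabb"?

Answer: REJECT

Trace:
start: ε-closure({0}) = {0,2}
'b' @ 1: {1,2,3,4,5,6}  (accept∈set)
'a' @ 2: {}  — state set empty
rest 'caaabb' ignored (set empty)
final: {}; accept 5 not in set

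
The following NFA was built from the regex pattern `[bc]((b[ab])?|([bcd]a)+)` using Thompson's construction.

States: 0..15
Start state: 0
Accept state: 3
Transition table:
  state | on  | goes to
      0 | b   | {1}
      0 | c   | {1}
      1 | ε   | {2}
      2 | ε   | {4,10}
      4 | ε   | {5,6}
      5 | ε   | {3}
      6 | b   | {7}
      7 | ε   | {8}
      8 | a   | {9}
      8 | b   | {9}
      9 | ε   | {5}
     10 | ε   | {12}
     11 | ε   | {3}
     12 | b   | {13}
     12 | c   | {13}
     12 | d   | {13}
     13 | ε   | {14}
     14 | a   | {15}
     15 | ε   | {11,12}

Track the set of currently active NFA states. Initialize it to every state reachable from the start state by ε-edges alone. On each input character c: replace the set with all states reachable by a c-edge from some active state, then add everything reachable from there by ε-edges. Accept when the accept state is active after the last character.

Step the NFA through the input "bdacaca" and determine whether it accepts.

Answer: ACCEPT

Derivation:
start: ε-closure({0}) = {0}
'b' @ 1: {1,2,3,4,5,6,10,12}  ✓accept
'd' @ 2: {13,14}
'a' @ 3: {3,11,12,15}  ✓accept
'c' @ 4: {13,14}
'a' @ 5: {3,11,12,15}  ✓accept
'c' @ 6: {13,14}
'a' @ 7: {3,11,12,15}  ✓accept
end set {3,11,12,15} — state 3 in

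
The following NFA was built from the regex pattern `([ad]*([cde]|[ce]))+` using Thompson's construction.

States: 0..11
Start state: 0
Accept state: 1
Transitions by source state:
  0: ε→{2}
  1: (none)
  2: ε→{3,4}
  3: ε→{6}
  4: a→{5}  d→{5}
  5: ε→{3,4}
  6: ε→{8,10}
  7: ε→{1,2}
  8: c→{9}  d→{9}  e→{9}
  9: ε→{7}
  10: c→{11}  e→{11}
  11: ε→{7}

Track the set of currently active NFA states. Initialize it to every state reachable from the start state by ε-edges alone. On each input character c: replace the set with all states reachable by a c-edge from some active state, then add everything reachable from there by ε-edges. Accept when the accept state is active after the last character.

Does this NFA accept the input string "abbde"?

Answer: REJECT

Steps:
initial (ε-close {0}): {0,2,3,4,6,8,10}
'a' @ 1: {3,4,5,6,8,10}
'b' @ 2: {}  — no active states
rest 'bde' ignored (set empty)
after full input: {}  (accept=1 not in)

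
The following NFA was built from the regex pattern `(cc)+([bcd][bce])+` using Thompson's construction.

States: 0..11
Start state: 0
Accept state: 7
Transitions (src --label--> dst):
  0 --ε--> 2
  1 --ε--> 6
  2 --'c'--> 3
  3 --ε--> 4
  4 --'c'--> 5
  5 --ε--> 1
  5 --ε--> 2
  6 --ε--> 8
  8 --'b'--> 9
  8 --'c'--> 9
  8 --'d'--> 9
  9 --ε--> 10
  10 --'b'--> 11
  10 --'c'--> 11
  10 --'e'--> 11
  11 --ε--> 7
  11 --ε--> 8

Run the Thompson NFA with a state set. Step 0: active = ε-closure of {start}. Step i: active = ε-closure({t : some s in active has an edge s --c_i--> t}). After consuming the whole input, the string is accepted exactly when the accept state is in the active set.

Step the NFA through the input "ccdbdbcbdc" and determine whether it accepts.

start: ε-closure({0}) = {0,2}
'c' @ 1: {3,4}
'c' @ 2: {1,2,5,6,8}
'd' @ 3: {9,10}
'b' @ 4: {7,8,11}  (accept∈set)
'd' @ 5: {9,10}
'b' @ 6: {7,8,11}  (accept∈set)
'c' @ 7: {9,10}
'b' @ 8: {7,8,11}  (accept∈set)
'd' @ 9: {9,10}
'c' @ 10: {7,8,11}  (accept∈set)
after full input: {7,8,11}  (accept=7 in)

Answer: ACCEPT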